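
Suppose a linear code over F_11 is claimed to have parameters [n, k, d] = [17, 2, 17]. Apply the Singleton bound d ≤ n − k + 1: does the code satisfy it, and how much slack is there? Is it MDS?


Singleton RHS = n − k + 1 = 16, slack = -1, bound violated (no such code; not MDS).

Singleton bound: d ≤ n − k + 1.
Here n = 17, k = 2, so n − k + 1 = 16.
Given d = 17, check d ≤ 16: NO.
Slack = (n − k + 1) − d = -1.
The slack is negative: d = 17 exceeds n − k + 1 = 16 by 1, so the Singleton bound is violated and no linear [17, 2, 17]_11 code can exist. In particular it is not MDS (MDS requires d = n − k + 1 exactly).
Description: the claimed parameters are [17, 2, 17]_11; such a code would be impossible (violates the Singleton bound).


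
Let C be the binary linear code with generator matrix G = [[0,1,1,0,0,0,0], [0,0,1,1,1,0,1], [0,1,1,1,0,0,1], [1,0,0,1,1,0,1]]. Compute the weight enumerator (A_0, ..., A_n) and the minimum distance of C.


Weight distribution: A_0 = 1, A_2 = 7, A_4 = 7, A_6 = 1. Minimum distance d = 2.

Enumerate all 2^4 = 16 messages m ∈ F_2^4.
For each, compute codeword c = mG in F_2^7, then tally its weight.
  m = 0000 → c = 0000000, weight = 0.
  m = 1000 → c = 0110000, weight = 2.
  m = 0100 → c = 0011101, weight = 4.
  m = 1100 → c = 0101101, weight = 4.
  m = 0010 → c = 0111001, weight = 4.
  m = 1010 → c = 0001001, weight = 2.
  m = 0110 → c = 0100100, weight = 2.
  m = 1110 → c = 0010100, weight = 2.
  m = 0001 → c = 1001101, weight = 4.
  m = 1001 → c = 1111101, weight = 6.
  m = 0101 → c = 1010000, weight = 2.
  m = 1101 → c = 1100000, weight = 2.
  m = 0011 → c = 1110100, weight = 4.
  m = 1011 → c = 1000100, weight = 2.
  m = 0111 → c = 1101001, weight = 4.
  m = 1111 → c = 1011001, weight = 4.
Tally weights:
  weight 0: 1 codewords.
  weight 2: 7 codewords.
  weight 4: 7 codewords.
  weight 6: 1 codewords.
Minimum distance d = smallest w > 0 with A_w > 0 = 2.
Sanity: Σ A_w = 16 = 2^4 = 16 ✓.


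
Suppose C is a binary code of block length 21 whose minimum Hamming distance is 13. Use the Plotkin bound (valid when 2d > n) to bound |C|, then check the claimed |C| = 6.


Plotkin bound M ≤ 4; given |C| = 6 > bound (violated).

Check applicability: 2d = 26, n = 21.
2d − n = 5 > 0, so Plotkin applies.
Compute d/(2d−n) = 13/5 ≈ 2.6000.
⌊d/(2d−n)⌋ = 2.
Plotkin bound: M ≤ 2·2 = 4.
Given |C| = 6, check: VIOLATED.
This |C| is above the Plotkin bound, so no binary code with n = 21, d = 13 and 6 codewords exists.


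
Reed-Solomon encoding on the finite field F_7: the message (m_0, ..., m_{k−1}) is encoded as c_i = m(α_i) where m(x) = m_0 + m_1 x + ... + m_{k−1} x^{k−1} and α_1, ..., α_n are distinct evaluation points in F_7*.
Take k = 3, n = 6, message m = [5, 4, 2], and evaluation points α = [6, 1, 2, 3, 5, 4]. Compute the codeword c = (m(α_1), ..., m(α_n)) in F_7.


c = [3, 4, 0, 0, 5, 4]

Message polynomial: m(x) = 5 + 4·x + 2·x^2 (mod 7).
For each evaluation point α_i, compute m(α_i) mod 7:
  α_1 = 6: Horner steps 2 → 2 → 3, so m(6) = 3.
  α_2 = 1: Horner steps 2 → 6 → 4, so m(1) = 4.
  α_3 = 2: Horner steps 2 → 1 → 0, so m(2) = 0.
  α_4 = 3: Horner steps 2 → 3 → 0, so m(3) = 0.
  α_5 = 5: Horner steps 2 → 0 → 5, so m(5) = 5.
  α_6 = 4: Horner steps 2 → 5 → 4, so m(4) = 4.
Codeword c = [3, 4, 0, 0, 5, 4] ∈ F_7^6.


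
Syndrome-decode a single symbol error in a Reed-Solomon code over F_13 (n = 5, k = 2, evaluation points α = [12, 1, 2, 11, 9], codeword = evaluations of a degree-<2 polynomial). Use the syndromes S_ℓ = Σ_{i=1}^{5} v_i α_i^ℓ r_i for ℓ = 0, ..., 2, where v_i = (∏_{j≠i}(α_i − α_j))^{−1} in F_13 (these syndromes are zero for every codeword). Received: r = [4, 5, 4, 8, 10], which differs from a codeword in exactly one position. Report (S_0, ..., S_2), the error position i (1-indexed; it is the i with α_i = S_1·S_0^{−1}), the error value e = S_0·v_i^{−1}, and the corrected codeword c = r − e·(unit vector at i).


S = (2, 11, 2), error at position 1, error magnitude e = 10, c = [7, 5, 4, 8, 10].

Step 1: column multipliers v_i = (∏_{j≠i}(α_i − α_j))^{−1} mod 13.
  i = 1 (α = 12): (12−1)(12−2)(12−11)(12−9) = 11·10·1·3 = 330 ≡ 5, so v_1 = 5^{−1} = 8 (mod 13).
  i = 2 (α = 1): (1−12)(1−2)(1−11)(1−9) = (−11)·(−1)·(−10)·(−8) = 880 ≡ 9, so v_2 = 9^{−1} = 3 (mod 13).
  i = 3 (α = 2): (2−12)(2−1)(2−11)(2−9) = (−10)·1·(−9)·(−7) = −630 ≡ 7, so v_3 = 7^{−1} = 2 (mod 13).
  i = 4 (α = 11): (11−12)(11−1)(11−2)(11−9) = (−1)·10·9·2 = −180 ≡ 2, so v_4 = 2^{−1} = 7 (mod 13).
  i = 5 (α = 9): (9−12)(9−1)(9−2)(9−11) = (−3)·8·7·(−2) = 336 ≡ 11, so v_5 = 11^{−1} = 6 (mod 13).
  v = [8, 3, 2, 7, 6].
Step 2: syndromes of r = [4, 5, 4, 8, 10] (all sums mod 13).
  S_0 = Σ v_i r_i = 8·4 + 3·5 + 2·4 + 7·8 + 6·10 = 171 ≡ 2.
  S_1 = Σ v_i α_i r_i = 8·12·4 + 3·1·5 + 2·2·4 + 7·11·8 + 6·9·10 = 1571 ≡ 11.
  α_i^2 mod 13 = [1, 1, 4, 4, 3].
  S_2 = Σ v_i α_i^2 r_i = 8·1·4 + 3·1·5 + 2·4·4 + 7·4·8 + 6·3·10 = 483 ≡ 2.
  S = (2, 11, 2) ≠ 0, so r is not a codeword (an error is present).
Step 3: locate the error. For a single error e at position i, S_ℓ = v_i·e·α_i^ℓ, so α_err = S_1/S_0.
  S_0^{−1} = 2^{−1} = 7 (mod 13), so α_err = 11·7 = 77 ≡ 12 = α_1. Error position i = 1.
  Consistency check: S_2/S_1 = 2·6 = 12 ≡ 12 = α_err ✓ (single-error assumption holds).
Step 4: error magnitude e = S_0/v_1 = S_0·∏_{j≠1}(α_1 − α_j) = 2·5 = 10 ≡ 10 (mod 13).
Step 5: correct position 1: c_1 = r_1 − e = 4 − 10 ≡ 7 (mod 13). Hence c = [7, 5, 4, 8, 10].
  Check: interpolating c through the α_i gives m(x) = 6 + 12·x (degree < 2) with m(α_i) = c_i for every i, so c is indeed a codeword.


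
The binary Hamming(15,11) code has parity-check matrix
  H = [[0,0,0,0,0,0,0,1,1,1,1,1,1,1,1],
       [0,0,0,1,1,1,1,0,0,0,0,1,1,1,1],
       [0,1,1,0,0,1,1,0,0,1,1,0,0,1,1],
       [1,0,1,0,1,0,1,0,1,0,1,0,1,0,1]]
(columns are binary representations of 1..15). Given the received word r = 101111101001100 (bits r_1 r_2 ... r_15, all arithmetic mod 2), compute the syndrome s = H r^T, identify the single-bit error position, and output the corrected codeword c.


s = (1, 0, 1, 0)^T, error position = 10, corrected codeword c = 101111101101100

Compute s = H r^T mod 2 one row at a time:
  s_1 = 0 + 1 + 0 + 0 + 1 + 1 + 0 + 0 = 3 ≡ 1 (mod 2).
  s_2 = 1 + 1 + 1 + 1 + 1 + 1 + 0 + 0 = 6 ≡ 0 (mod 2).
  s_3 = 0 + 1 + 1 + 1 + 0 + 0 + 0 + 0 = 3 ≡ 1 (mod 2).
  s_4 = 1 + 1 + 1 + 1 + 1 + 0 + 1 + 0 = 6 ≡ 0 (mod 2).
s = (1, 0, 1, 0)^T — this equals column 10 of H (binary 1010), so error is at position 10.
Correct: flip bit 10 of r = 101111101001100 to get c = 101111101101100.


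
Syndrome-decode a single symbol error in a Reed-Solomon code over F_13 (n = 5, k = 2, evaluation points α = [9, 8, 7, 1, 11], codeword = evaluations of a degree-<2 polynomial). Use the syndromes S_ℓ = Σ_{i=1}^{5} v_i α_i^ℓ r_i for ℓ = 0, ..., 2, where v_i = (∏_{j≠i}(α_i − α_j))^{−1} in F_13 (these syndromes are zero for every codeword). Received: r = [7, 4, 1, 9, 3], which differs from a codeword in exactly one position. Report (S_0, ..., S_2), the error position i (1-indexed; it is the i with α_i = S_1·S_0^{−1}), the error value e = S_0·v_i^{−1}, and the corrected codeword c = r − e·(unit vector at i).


S = (7, 12, 2), error at position 5, error magnitude e = 3, c = [7, 4, 1, 9, 0].

Step 1: column multipliers v_i = (∏_{j≠i}(α_i − α_j))^{−1} mod 13.
  i = 1 (α = 9): (9−8)(9−7)(9−1)(9−11) = 1·2·8·(−2) = −32 ≡ 7, so v_1 = 7^{−1} = 2 (mod 13).
  i = 2 (α = 8): (8−9)(8−7)(8−1)(8−11) = (−1)·1·7·(−3) = 21 ≡ 8, so v_2 = 8^{−1} = 5 (mod 13).
  i = 3 (α = 7): (7−9)(7−8)(7−1)(7−11) = (−2)·(−1)·6·(−4) = −48 ≡ 4, so v_3 = 4^{−1} = 10 (mod 13).
  i = 4 (α = 1): (1−9)(1−8)(1−7)(1−11) = (−8)·(−7)·(−6)·(−10) = 3360 ≡ 6, so v_4 = 6^{−1} = 11 (mod 13).
  i = 5 (α = 11): (11−9)(11−8)(11−7)(11−1) = 2·3·4·10 = 240 ≡ 6, so v_5 = 6^{−1} = 11 (mod 13).
  v = [2, 5, 10, 11, 11].
Step 2: syndromes of r = [7, 4, 1, 9, 3] (all sums mod 13).
  S_0 = Σ v_i r_i = 2·7 + 5·4 + 10·1 + 11·9 + 11·3 = 176 ≡ 7.
  S_1 = Σ v_i α_i r_i = 2·9·7 + 5·8·4 + 10·7·1 + 11·1·9 + 11·11·3 = 818 ≡ 12.
  α_i^2 mod 13 = [3, 12, 10, 1, 4].
  S_2 = Σ v_i α_i^2 r_i = 2·3·7 + 5·12·4 + 10·10·1 + 11·1·9 + 11·4·3 = 613 ≡ 2.
  S = (7, 12, 2) ≠ 0, so r is not a codeword (an error is present).
Step 3: locate the error. For a single error e at position i, S_ℓ = v_i·e·α_i^ℓ, so α_err = S_1/S_0.
  S_0^{−1} = 7^{−1} = 2 (mod 13), so α_err = 12·2 = 24 ≡ 11 = α_5. Error position i = 5.
  Consistency check: S_2/S_1 = 2·12 = 24 ≡ 11 = α_err ✓ (single-error assumption holds).
Step 4: error magnitude e = S_0/v_5 = S_0·∏_{j≠5}(α_5 − α_j) = 7·6 = 42 ≡ 3 (mod 13).
Step 5: correct position 5: c_5 = r_5 − e = 3 − 3 ≡ 0 (mod 13). Hence c = [7, 4, 1, 9, 0].
  Check: interpolating c through the α_i gives m(x) = 6 + 3·x (degree < 2) with m(α_i) = c_i for every i, so c is indeed a codeword.


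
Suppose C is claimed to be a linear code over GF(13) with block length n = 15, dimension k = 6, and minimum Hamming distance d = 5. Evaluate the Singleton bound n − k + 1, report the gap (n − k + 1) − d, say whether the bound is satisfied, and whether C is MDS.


Singleton RHS = n − k + 1 = 10, slack = 5, bound satisfied, not MDS.

Singleton bound: d ≤ n − k + 1.
Here n = 15, k = 6, so n − k + 1 = 10.
Given d = 5, check d ≤ 10: YES.
Slack = (n − k + 1) − d = 5.
The code is NOT MDS (slack = 5 > 0).
Description: the claimed parameters are [15, 6, 5]_13; such a code would be non-MDS.


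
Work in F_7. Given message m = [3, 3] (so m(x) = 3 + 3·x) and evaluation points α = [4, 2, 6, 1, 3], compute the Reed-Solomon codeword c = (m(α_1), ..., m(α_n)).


c = [1, 2, 0, 6, 5]

Message polynomial: m(x) = 3 + 3·x (mod 7).
For each evaluation point α_i, compute m(α_i) mod 7:
  α_1 = 4: Horner steps 3 → 1, so m(4) = 1.
  α_2 = 2: Horner steps 3 → 2, so m(2) = 2.
  α_3 = 6: Horner steps 3 → 0, so m(6) = 0.
  α_4 = 1: Horner steps 3 → 6, so m(1) = 6.
  α_5 = 3: Horner steps 3 → 5, so m(3) = 5.
Codeword c = [1, 2, 0, 6, 5] ∈ F_7^5.


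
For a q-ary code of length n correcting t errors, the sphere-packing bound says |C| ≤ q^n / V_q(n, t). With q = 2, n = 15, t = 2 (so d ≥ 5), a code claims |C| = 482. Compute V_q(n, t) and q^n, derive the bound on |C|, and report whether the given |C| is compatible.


V_q(n, t) = 121, q^n = 32768, Hamming bound = 270, |C| = 482 > bound (violated).

Step 1: Compute V_q(n, t) = Σ_{j=0}^2 C(n, j) (q−1)^j.
  j = 0: C(15,0)·(1)^0 = 1·1 = 1.
  j = 1: C(15,1)·(1)^1 = 15·1 = 15.
  j = 2: C(15,2)·(1)^2 = 105·1 = 105.
  V_q(n, t) = 1 + 15 + 105 = 121.
Step 2: q^n = 2^15 = 32768.
Step 3: Hamming bound ⌊q^n / V_q(n,t)⌋ = ⌊32768/121⌋ = 270.
Step 4: Compare |C| = 482 to 270: violated.
The claimed |C| lies above the Hamming bound, so no 2-ary code of length 15 with d ≥ 5 can have 482 codewords.


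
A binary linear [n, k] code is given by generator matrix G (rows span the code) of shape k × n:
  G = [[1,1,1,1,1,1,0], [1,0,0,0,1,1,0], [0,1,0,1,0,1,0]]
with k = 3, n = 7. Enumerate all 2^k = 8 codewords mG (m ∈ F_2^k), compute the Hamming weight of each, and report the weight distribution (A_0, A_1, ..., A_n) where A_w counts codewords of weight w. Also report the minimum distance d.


Weight distribution: A_0 = 1, A_2 = 1, A_3 = 4, A_4 = 1, A_6 = 1. Minimum distance d = 2.

Enumerate all 2^3 = 8 messages m ∈ F_2^3.
For each, compute codeword c = mG in F_2^7, then tally its weight.
  m = 000 → c = 0000000, weight = 0.
  m = 100 → c = 1111110, weight = 6.
  m = 010 → c = 1000110, weight = 3.
  m = 110 → c = 0111000, weight = 3.
  m = 001 → c = 0101010, weight = 3.
  m = 101 → c = 1010100, weight = 3.
  m = 011 → c = 1101100, weight = 4.
  m = 111 → c = 0010010, weight = 2.
Tally weights:
  weight 0: 1 codewords.
  weight 2: 1 codewords.
  weight 3: 4 codewords.
  weight 4: 1 codewords.
  weight 6: 1 codewords.
Minimum distance d = smallest w > 0 with A_w > 0 = 2.
Sanity: Σ A_w = 8 = 2^3 = 8 ✓.


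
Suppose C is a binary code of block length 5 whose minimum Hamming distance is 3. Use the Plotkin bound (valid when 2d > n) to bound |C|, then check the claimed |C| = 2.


Plotkin bound M ≤ 6; given |C| = 2 ≤ bound (satisfied).

Check applicability: 2d = 6, n = 5.
2d − n = 1 > 0, so Plotkin applies.
Compute d/(2d−n) = 3/1 ≈ 3.0000.
⌊d/(2d−n)⌋ = 3.
Plotkin bound: M ≤ 2·3 = 6.
Given |C| = 2, check: satisfied.
This |C| is below the Plotkin bound.


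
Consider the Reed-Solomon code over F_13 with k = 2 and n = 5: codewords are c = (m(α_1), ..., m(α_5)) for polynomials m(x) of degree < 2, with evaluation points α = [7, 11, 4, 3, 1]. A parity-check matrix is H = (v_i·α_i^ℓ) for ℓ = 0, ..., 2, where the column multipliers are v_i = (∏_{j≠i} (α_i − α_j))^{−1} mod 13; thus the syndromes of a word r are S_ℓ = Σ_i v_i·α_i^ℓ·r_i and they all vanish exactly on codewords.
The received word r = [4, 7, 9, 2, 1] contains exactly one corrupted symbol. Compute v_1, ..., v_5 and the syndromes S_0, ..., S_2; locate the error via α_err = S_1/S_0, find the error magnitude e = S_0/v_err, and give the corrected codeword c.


S = (10, 6, 1), error at position 2, error magnitude e = 1, c = [4, 6, 9, 2, 1].

Step 1: column multipliers v_i = (∏_{j≠i}(α_i − α_j))^{−1} mod 13.
  i = 1 (α = 7): (7−11)(7−4)(7−3)(7−1) = (−4)·3·4·6 = −288 ≡ 11, so v_1 = 11^{−1} = 6 (mod 13).
  i = 2 (α = 11): (11−7)(11−4)(11−3)(11−1) = 4·7·8·10 = 2240 ≡ 4, so v_2 = 4^{−1} = 10 (mod 13).
  i = 3 (α = 4): (4−7)(4−11)(4−3)(4−1) = (−3)·(−7)·1·3 = 63 ≡ 11, so v_3 = 11^{−1} = 6 (mod 13).
  i = 4 (α = 3): (3−7)(3−11)(3−4)(3−1) = (−4)·(−8)·(−1)·2 = −64 ≡ 1, so v_4 = 1^{−1} = 1 (mod 13).
  i = 5 (α = 1): (1−7)(1−11)(1−4)(1−3) = (−6)·(−10)·(−3)·(−2) = 360 ≡ 9, so v_5 = 9^{−1} = 3 (mod 13).
  v = [6, 10, 6, 1, 3].
Step 2: syndromes of r = [4, 7, 9, 2, 1] (all sums mod 13).
  S_0 = Σ v_i r_i = 6·4 + 10·7 + 6·9 + 1·2 + 3·1 = 153 ≡ 10.
  S_1 = Σ v_i α_i r_i = 6·7·4 + 10·11·7 + 6·4·9 + 1·3·2 + 3·1·1 = 1163 ≡ 6.
  α_i^2 mod 13 = [10, 4, 3, 9, 1].
  S_2 = Σ v_i α_i^2 r_i = 6·10·4 + 10·4·7 + 6·3·9 + 1·9·2 + 3·1·1 = 703 ≡ 1.
  S = (10, 6, 1) ≠ 0, so r is not a codeword (an error is present).
Step 3: locate the error. For a single error e at position i, S_ℓ = v_i·e·α_i^ℓ, so α_err = S_1/S_0.
  S_0^{−1} = 10^{−1} = 4 (mod 13), so α_err = 6·4 = 24 ≡ 11 = α_2. Error position i = 2.
  Consistency check: S_2/S_1 = 1·11 = 11 ≡ 11 = α_err ✓ (single-error assumption holds).
Step 4: error magnitude e = S_0/v_2 = S_0·∏_{j≠2}(α_2 − α_j) = 10·4 = 40 ≡ 1 (mod 13).
Step 5: correct position 2: c_2 = r_2 − e = 7 − 1 ≡ 6 (mod 13). Hence c = [4, 6, 9, 2, 1].
  Check: interpolating c through the α_i gives m(x) = 7 + 7·x (degree < 2) with m(α_i) = c_i for every i, so c is indeed a codeword.


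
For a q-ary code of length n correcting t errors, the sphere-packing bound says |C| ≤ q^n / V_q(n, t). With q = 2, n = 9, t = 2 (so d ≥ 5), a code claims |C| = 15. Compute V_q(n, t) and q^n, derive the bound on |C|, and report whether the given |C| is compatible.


V_q(n, t) = 46, q^n = 512, Hamming bound = 11, |C| = 15 > bound (violated).

Step 1: Compute V_q(n, t) = Σ_{j=0}^2 C(n, j) (q−1)^j.
  j = 0: C(9,0)·(1)^0 = 1·1 = 1.
  j = 1: C(9,1)·(1)^1 = 9·1 = 9.
  j = 2: C(9,2)·(1)^2 = 36·1 = 36.
  V_q(n, t) = 1 + 9 + 36 = 46.
Step 2: q^n = 2^9 = 512.
Step 3: Hamming bound ⌊q^n / V_q(n,t)⌋ = ⌊512/46⌋ = 11.
Step 4: Compare |C| = 15 to 11: violated.
The claimed |C| lies above the Hamming bound, so no 2-ary code of length 9 with d ≥ 5 can have 15 codewords.


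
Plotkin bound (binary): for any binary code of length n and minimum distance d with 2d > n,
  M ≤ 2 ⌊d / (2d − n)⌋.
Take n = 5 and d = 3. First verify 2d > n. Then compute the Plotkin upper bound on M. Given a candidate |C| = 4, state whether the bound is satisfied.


Plotkin bound M ≤ 6; given |C| = 4 ≤ bound (satisfied).

Check applicability: 2d = 6, n = 5.
2d − n = 1 > 0, so Plotkin applies.
Compute d/(2d−n) = 3/1 ≈ 3.0000.
⌊d/(2d−n)⌋ = 3.
Plotkin bound: M ≤ 2·3 = 6.
Given |C| = 4, check: satisfied.
This |C| is below the Plotkin bound.


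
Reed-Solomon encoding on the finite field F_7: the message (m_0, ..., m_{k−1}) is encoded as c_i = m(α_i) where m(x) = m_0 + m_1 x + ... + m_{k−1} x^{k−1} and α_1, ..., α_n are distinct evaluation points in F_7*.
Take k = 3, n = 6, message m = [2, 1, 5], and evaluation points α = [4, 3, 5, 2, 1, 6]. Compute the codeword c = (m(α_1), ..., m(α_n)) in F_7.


c = [2, 1, 6, 3, 1, 6]

Message polynomial: m(x) = 2 + 1·x + 5·x^2 (mod 7).
For each evaluation point α_i, compute m(α_i) mod 7:
  α_1 = 4: Horner steps 5 → 0 → 2, so m(4) = 2.
  α_2 = 3: Horner steps 5 → 2 → 1, so m(3) = 1.
  α_3 = 5: Horner steps 5 → 5 → 6, so m(5) = 6.
  α_4 = 2: Horner steps 5 → 4 → 3, so m(2) = 3.
  α_5 = 1: Horner steps 5 → 6 → 1, so m(1) = 1.
  α_6 = 6: Horner steps 5 → 3 → 6, so m(6) = 6.
Codeword c = [2, 1, 6, 3, 1, 6] ∈ F_7^6.


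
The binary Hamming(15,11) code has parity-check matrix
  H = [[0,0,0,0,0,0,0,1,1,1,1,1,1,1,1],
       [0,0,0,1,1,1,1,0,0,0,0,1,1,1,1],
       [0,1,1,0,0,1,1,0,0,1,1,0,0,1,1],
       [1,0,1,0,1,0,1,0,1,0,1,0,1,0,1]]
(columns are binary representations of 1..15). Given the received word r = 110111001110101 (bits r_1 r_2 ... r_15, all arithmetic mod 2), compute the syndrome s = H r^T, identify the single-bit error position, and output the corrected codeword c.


s = (1, 1, 1, 0)^T, error position = 14, corrected codeword c = 110111001110111

Compute s = H r^T mod 2 one row at a time:
  s_1 = 0 + 1 + 1 + 1 + 0 + 1 + 0 + 1 = 5 ≡ 1 (mod 2).
  s_2 = 1 + 1 + 1 + 0 + 0 + 1 + 0 + 1 = 5 ≡ 1 (mod 2).
  s_3 = 1 + 0 + 1 + 0 + 1 + 1 + 0 + 1 = 5 ≡ 1 (mod 2).
  s_4 = 1 + 0 + 1 + 0 + 1 + 1 + 1 + 1 = 6 ≡ 0 (mod 2).
s = (1, 1, 1, 0)^T — this equals column 14 of H (binary 1110), so error is at position 14.
Correct: flip bit 14 of r = 110111001110101 to get c = 110111001110111.


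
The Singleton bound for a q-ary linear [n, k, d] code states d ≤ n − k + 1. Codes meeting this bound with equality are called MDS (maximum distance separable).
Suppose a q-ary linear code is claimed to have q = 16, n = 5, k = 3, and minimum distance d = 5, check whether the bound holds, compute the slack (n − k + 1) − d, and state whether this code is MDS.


Singleton RHS = n − k + 1 = 3, slack = -2, bound violated (no such code; not MDS).

Singleton bound: d ≤ n − k + 1.
Here n = 5, k = 3, so n − k + 1 = 3.
Given d = 5, check d ≤ 3: NO.
Slack = (n − k + 1) − d = -2.
The slack is negative: d = 5 exceeds n − k + 1 = 3 by 2, so the Singleton bound is violated and no linear [5, 3, 5]_16 code can exist. In particular it is not MDS (MDS requires d = n − k + 1 exactly).
Description: the claimed parameters are [5, 3, 5]_16; such a code would be impossible (violates the Singleton bound).


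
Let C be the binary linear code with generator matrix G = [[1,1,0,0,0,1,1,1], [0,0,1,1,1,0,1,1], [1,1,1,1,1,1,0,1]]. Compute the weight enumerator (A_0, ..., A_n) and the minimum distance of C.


Weight distribution: A_0 = 1, A_1 = 1, A_4 = 2, A_5 = 2, A_6 = 1, A_7 = 1. Minimum distance d = 1.

Enumerate all 2^3 = 8 messages m ∈ F_2^3.
For each, compute codeword c = mG in F_2^8, then tally its weight.
  m = 000 → c = 00000000, weight = 0.
  m = 100 → c = 11000111, weight = 5.
  m = 010 → c = 00111011, weight = 5.
  m = 110 → c = 11111100, weight = 6.
  m = 001 → c = 11111101, weight = 7.
  m = 101 → c = 00111010, weight = 4.
  m = 011 → c = 11000110, weight = 4.
  m = 111 → c = 00000001, weight = 1.
Tally weights:
  weight 0: 1 codewords.
  weight 1: 1 codewords.
  weight 4: 2 codewords.
  weight 5: 2 codewords.
  weight 6: 1 codewords.
  weight 7: 1 codewords.
Minimum distance d = smallest w > 0 with A_w > 0 = 1.
Sanity: Σ A_w = 8 = 2^3 = 8 ✓.


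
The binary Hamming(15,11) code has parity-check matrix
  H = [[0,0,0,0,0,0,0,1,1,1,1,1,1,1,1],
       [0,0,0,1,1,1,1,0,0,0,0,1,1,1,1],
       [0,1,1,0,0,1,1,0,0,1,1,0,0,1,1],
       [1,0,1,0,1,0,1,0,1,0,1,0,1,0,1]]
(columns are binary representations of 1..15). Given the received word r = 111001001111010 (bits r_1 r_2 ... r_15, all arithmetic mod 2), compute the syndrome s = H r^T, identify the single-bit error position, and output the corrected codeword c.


s = (1, 1, 0, 0)^T, error position = 12, corrected codeword c = 111001001110010

Compute s = H r^T mod 2 one row at a time:
  s_1 = 0 + 1 + 1 + 1 + 1 + 0 + 1 + 0 = 5 ≡ 1 (mod 2).
  s_2 = 0 + 0 + 1 + 0 + 1 + 0 + 1 + 0 = 3 ≡ 1 (mod 2).
  s_3 = 1 + 1 + 1 + 0 + 1 + 1 + 1 + 0 = 6 ≡ 0 (mod 2).
  s_4 = 1 + 1 + 0 + 0 + 1 + 1 + 0 + 0 = 4 ≡ 0 (mod 2).
s = (1, 1, 0, 0)^T — this equals column 12 of H (binary 1100), so error is at position 12.
Correct: flip bit 12 of r = 111001001111010 to get c = 111001001110010.


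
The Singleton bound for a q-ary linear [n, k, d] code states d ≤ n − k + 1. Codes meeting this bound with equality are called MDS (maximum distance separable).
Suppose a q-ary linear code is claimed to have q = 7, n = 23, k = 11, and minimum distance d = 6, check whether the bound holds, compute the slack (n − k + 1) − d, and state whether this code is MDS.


Singleton RHS = n − k + 1 = 13, slack = 7, bound satisfied, not MDS.

Singleton bound: d ≤ n − k + 1.
Here n = 23, k = 11, so n − k + 1 = 13.
Given d = 6, check d ≤ 13: YES.
Slack = (n − k + 1) − d = 7.
The code is NOT MDS (slack = 7 > 0).
Description: the claimed parameters are [23, 11, 6]_7; such a code would be non-MDS.


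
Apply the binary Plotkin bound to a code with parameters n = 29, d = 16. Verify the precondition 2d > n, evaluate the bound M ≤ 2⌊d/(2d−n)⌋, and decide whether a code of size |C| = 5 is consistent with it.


Plotkin bound M ≤ 10; given |C| = 5 ≤ bound (satisfied).

Check applicability: 2d = 32, n = 29.
2d − n = 3 > 0, so Plotkin applies.
Compute d/(2d−n) = 16/3 ≈ 5.3333.
⌊d/(2d−n)⌋ = 5.
Plotkin bound: M ≤ 2·5 = 10.
Given |C| = 5, check: satisfied.
This |C| is below the Plotkin bound.


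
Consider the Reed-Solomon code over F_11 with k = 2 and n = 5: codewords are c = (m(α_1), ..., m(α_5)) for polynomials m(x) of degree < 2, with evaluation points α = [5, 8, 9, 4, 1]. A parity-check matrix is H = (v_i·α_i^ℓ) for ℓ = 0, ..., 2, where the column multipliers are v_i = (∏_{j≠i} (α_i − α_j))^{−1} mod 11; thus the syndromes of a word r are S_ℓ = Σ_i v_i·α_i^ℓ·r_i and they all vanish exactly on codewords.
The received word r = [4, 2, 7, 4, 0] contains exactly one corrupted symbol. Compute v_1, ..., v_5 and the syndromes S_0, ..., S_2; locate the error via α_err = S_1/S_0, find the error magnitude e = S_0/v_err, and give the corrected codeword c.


S = (7, 2, 10), error at position 1, error magnitude e = 6, c = [9, 2, 7, 4, 0].

Step 1: column multipliers v_i = (∏_{j≠i}(α_i − α_j))^{−1} mod 11.
  i = 1 (α = 5): (5−8)(5−9)(5−4)(5−1) = (−3)·(−4)·1·4 = 48 ≡ 4, so v_1 = 4^{−1} = 3 (mod 11).
  i = 2 (α = 8): (8−5)(8−9)(8−4)(8−1) = 3·(−1)·4·7 = −84 ≡ 4, so v_2 = 4^{−1} = 3 (mod 11).
  i = 3 (α = 9): (9−5)(9−8)(9−4)(9−1) = 4·1·5·8 = 160 ≡ 6, so v_3 = 6^{−1} = 2 (mod 11).
  i = 4 (α = 4): (4−5)(4−8)(4−9)(4−1) = (−1)·(−4)·(−5)·3 = −60 ≡ 6, so v_4 = 6^{−1} = 2 (mod 11).
  i = 5 (α = 1): (1−5)(1−8)(1−9)(1−4) = (−4)·(−7)·(−8)·(−3) = 672 ≡ 1, so v_5 = 1^{−1} = 1 (mod 11).
  v = [3, 3, 2, 2, 1].
Step 2: syndromes of r = [4, 2, 7, 4, 0] (all sums mod 11).
  S_0 = Σ v_i r_i = 3·4 + 3·2 + 2·7 + 2·4 + 1·0 = 40 ≡ 7.
  S_1 = Σ v_i α_i r_i = 3·5·4 + 3·8·2 + 2·9·7 + 2·4·4 + 1·1·0 = 266 ≡ 2.
  α_i^2 mod 11 = [3, 9, 4, 5, 1].
  S_2 = Σ v_i α_i^2 r_i = 3·3·4 + 3·9·2 + 2·4·7 + 2·5·4 + 1·1·0 = 186 ≡ 10.
  S = (7, 2, 10) ≠ 0, so r is not a codeword (an error is present).
Step 3: locate the error. For a single error e at position i, S_ℓ = v_i·e·α_i^ℓ, so α_err = S_1/S_0.
  S_0^{−1} = 7^{−1} = 8 (mod 11), so α_err = 2·8 = 16 ≡ 5 = α_1. Error position i = 1.
  Consistency check: S_2/S_1 = 10·6 = 60 ≡ 5 = α_err ✓ (single-error assumption holds).
Step 4: error magnitude e = S_0/v_1 = S_0·∏_{j≠1}(α_1 − α_j) = 7·4 = 28 ≡ 6 (mod 11).
Step 5: correct position 1: c_1 = r_1 − e = 4 − 6 ≡ 9 (mod 11). Hence c = [9, 2, 7, 4, 0].
  Check: interpolating c through the α_i gives m(x) = 6 + 5·x (degree < 2) with m(α_i) = c_i for every i, so c is indeed a codeword.


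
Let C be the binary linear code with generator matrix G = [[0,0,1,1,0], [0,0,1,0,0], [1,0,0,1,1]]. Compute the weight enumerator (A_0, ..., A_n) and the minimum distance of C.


Weight distribution: A_0 = 1, A_1 = 2, A_2 = 2, A_3 = 2, A_4 = 1. Minimum distance d = 1.

Enumerate all 2^3 = 8 messages m ∈ F_2^3.
For each, compute codeword c = mG in F_2^5, then tally its weight.
  m = 000 → c = 00000, weight = 0.
  m = 100 → c = 00110, weight = 2.
  m = 010 → c = 00100, weight = 1.
  m = 110 → c = 00010, weight = 1.
  m = 001 → c = 10011, weight = 3.
  m = 101 → c = 10101, weight = 3.
  m = 011 → c = 10111, weight = 4.
  m = 111 → c = 10001, weight = 2.
Tally weights:
  weight 0: 1 codewords.
  weight 1: 2 codewords.
  weight 2: 2 codewords.
  weight 3: 2 codewords.
  weight 4: 1 codewords.
Minimum distance d = smallest w > 0 with A_w > 0 = 1.
Sanity: Σ A_w = 8 = 2^3 = 8 ✓.


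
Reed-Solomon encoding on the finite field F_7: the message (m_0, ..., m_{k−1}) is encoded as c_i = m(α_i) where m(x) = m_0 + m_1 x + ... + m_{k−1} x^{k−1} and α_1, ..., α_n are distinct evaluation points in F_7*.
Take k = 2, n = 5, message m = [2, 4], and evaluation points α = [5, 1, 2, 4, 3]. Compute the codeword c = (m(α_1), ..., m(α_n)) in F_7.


c = [1, 6, 3, 4, 0]

Message polynomial: m(x) = 2 + 4·x (mod 7).
For each evaluation point α_i, compute m(α_i) mod 7:
  α_1 = 5: Horner steps 4 → 1, so m(5) = 1.
  α_2 = 1: Horner steps 4 → 6, so m(1) = 6.
  α_3 = 2: Horner steps 4 → 3, so m(2) = 3.
  α_4 = 4: Horner steps 4 → 4, so m(4) = 4.
  α_5 = 3: Horner steps 4 → 0, so m(3) = 0.
Codeword c = [1, 6, 3, 4, 0] ∈ F_7^5.


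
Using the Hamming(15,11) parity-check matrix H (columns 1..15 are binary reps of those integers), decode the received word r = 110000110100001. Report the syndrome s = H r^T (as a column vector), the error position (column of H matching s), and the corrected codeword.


s = (1, 0, 0, 1)^T, error position = 9, corrected codeword c = 110000111100001

Compute s = H r^T mod 2 one row at a time:
  s_1 = 1 + 0 + 1 + 0 + 0 + 0 + 0 + 1 = 3 ≡ 1 (mod 2).
  s_2 = 0 + 0 + 0 + 1 + 0 + 0 + 0 + 1 = 2 ≡ 0 (mod 2).
  s_3 = 1 + 0 + 0 + 1 + 1 + 0 + 0 + 1 = 4 ≡ 0 (mod 2).
  s_4 = 1 + 0 + 0 + 1 + 0 + 0 + 0 + 1 = 3 ≡ 1 (mod 2).
s = (1, 0, 0, 1)^T — this equals column 9 of H (binary 1001), so error is at position 9.
Correct: flip bit 9 of r = 110000110100001 to get c = 110000111100001.


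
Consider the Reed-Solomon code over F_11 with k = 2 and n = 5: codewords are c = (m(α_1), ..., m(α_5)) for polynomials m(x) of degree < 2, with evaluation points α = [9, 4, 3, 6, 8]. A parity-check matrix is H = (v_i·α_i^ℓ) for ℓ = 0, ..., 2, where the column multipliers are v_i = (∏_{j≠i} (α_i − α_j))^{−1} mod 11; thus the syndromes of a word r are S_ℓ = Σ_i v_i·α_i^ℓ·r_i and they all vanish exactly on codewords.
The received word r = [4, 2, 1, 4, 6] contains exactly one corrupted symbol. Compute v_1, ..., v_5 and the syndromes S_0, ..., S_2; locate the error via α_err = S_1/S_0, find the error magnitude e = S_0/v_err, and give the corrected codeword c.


S = (4, 3, 5), error at position 1, error magnitude e = 8, c = [7, 2, 1, 4, 6].

Step 1: column multipliers v_i = (∏_{j≠i}(α_i − α_j))^{−1} mod 11.
  i = 1 (α = 9): (9−4)(9−3)(9−6)(9−8) = 5·6·3·1 = 90 ≡ 2, so v_1 = 2^{−1} = 6 (mod 11).
  i = 2 (α = 4): (4−9)(4−3)(4−6)(4−8) = (−5)·1·(−2)·(−4) = −40 ≡ 4, so v_2 = 4^{−1} = 3 (mod 11).
  i = 3 (α = 3): (3−9)(3−4)(3−6)(3−8) = (−6)·(−1)·(−3)·(−5) = 90 ≡ 2, so v_3 = 2^{−1} = 6 (mod 11).
  i = 4 (α = 6): (6−9)(6−4)(6−3)(6−8) = (−3)·2·3·(−2) = 36 ≡ 3, so v_4 = 3^{−1} = 4 (mod 11).
  i = 5 (α = 8): (8−9)(8−4)(8−3)(8−6) = (−1)·4·5·2 = −40 ≡ 4, so v_5 = 4^{−1} = 3 (mod 11).
  v = [6, 3, 6, 4, 3].
Step 2: syndromes of r = [4, 2, 1, 4, 6] (all sums mod 11).
  S_0 = Σ v_i r_i = 6·4 + 3·2 + 6·1 + 4·4 + 3·6 = 70 ≡ 4.
  S_1 = Σ v_i α_i r_i = 6·9·4 + 3·4·2 + 6·3·1 + 4·6·4 + 3·8·6 = 498 ≡ 3.
  α_i^2 mod 11 = [4, 5, 9, 3, 9].
  S_2 = Σ v_i α_i^2 r_i = 6·4·4 + 3·5·2 + 6·9·1 + 4·3·4 + 3·9·6 = 390 ≡ 5.
  S = (4, 3, 5) ≠ 0, so r is not a codeword (an error is present).
Step 3: locate the error. For a single error e at position i, S_ℓ = v_i·e·α_i^ℓ, so α_err = S_1/S_0.
  S_0^{−1} = 4^{−1} = 3 (mod 11), so α_err = 3·3 = 9 ≡ 9 = α_1. Error position i = 1.
  Consistency check: S_2/S_1 = 5·4 = 20 ≡ 9 = α_err ✓ (single-error assumption holds).
Step 4: error magnitude e = S_0/v_1 = S_0·∏_{j≠1}(α_1 − α_j) = 4·2 = 8 ≡ 8 (mod 11).
Step 5: correct position 1: c_1 = r_1 − e = 4 − 8 ≡ 7 (mod 11). Hence c = [7, 2, 1, 4, 6].
  Check: interpolating c through the α_i gives m(x) = 9 + 1·x (degree < 2) with m(α_i) = c_i for every i, so c is indeed a codeword.


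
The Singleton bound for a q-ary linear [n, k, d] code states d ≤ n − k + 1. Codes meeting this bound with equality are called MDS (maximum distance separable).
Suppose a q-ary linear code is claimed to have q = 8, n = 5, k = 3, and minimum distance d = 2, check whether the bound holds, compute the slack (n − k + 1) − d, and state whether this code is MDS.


Singleton RHS = n − k + 1 = 3, slack = 1, bound satisfied, not MDS.

Singleton bound: d ≤ n − k + 1.
Here n = 5, k = 3, so n − k + 1 = 3.
Given d = 2, check d ≤ 3: YES.
Slack = (n − k + 1) − d = 1.
The code is NOT MDS (slack = 1 > 0).
Description: the claimed parameters are [5, 3, 2]_8; such a code would be non-MDS.


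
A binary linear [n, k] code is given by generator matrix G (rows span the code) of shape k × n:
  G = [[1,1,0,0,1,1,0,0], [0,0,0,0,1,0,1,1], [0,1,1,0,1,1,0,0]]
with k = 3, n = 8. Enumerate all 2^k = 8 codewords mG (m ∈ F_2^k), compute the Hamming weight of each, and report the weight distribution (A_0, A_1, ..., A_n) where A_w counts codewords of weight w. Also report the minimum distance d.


Weight distribution: A_0 = 1, A_2 = 1, A_3 = 1, A_4 = 2, A_5 = 3. Minimum distance d = 2.

Enumerate all 2^3 = 8 messages m ∈ F_2^3.
For each, compute codeword c = mG in F_2^8, then tally its weight.
  m = 000 → c = 00000000, weight = 0.
  m = 100 → c = 11001100, weight = 4.
  m = 010 → c = 00001011, weight = 3.
  m = 110 → c = 11000111, weight = 5.
  m = 001 → c = 01101100, weight = 4.
  m = 101 → c = 10100000, weight = 2.
  m = 011 → c = 01100111, weight = 5.
  m = 111 → c = 10101011, weight = 5.
Tally weights:
  weight 0: 1 codewords.
  weight 2: 1 codewords.
  weight 3: 1 codewords.
  weight 4: 2 codewords.
  weight 5: 3 codewords.
Minimum distance d = smallest w > 0 with A_w > 0 = 2.
Sanity: Σ A_w = 8 = 2^3 = 8 ✓.


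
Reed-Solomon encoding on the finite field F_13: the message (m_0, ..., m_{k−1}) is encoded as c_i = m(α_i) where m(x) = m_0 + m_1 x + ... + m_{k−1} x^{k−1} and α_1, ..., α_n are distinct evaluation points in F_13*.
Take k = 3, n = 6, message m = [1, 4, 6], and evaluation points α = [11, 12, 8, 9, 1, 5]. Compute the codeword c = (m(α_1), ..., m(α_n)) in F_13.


c = [4, 3, 1, 3, 11, 2]

Message polynomial: m(x) = 1 + 4·x + 6·x^2 (mod 13).
For each evaluation point α_i, compute m(α_i) mod 13:
  α_1 = 11: Horner steps 6 → 5 → 4, so m(11) = 4.
  α_2 = 12: Horner steps 6 → 11 → 3, so m(12) = 3.
  α_3 = 8: Horner steps 6 → 0 → 1, so m(8) = 1.
  α_4 = 9: Horner steps 6 → 6 → 3, so m(9) = 3.
  α_5 = 1: Horner steps 6 → 10 → 11, so m(1) = 11.
  α_6 = 5: Horner steps 6 → 8 → 2, so m(5) = 2.
Codeword c = [4, 3, 1, 3, 11, 2] ∈ F_13^6.


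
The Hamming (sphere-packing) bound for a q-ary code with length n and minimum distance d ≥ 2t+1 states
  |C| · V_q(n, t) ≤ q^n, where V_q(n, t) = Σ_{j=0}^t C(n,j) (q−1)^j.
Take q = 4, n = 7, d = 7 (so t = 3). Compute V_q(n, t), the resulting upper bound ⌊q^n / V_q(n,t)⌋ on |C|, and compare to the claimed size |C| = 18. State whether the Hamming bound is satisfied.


V_q(n, t) = 1156, q^n = 16384, Hamming bound = 14, |C| = 18 > bound (violated).

Step 1: Compute V_q(n, t) = Σ_{j=0}^3 C(n, j) (q−1)^j.
  j = 0: C(7,0)·(3)^0 = 1·1 = 1.
  j = 1: C(7,1)·(3)^1 = 7·3 = 21.
  j = 2: C(7,2)·(3)^2 = 21·9 = 189.
  j = 3: C(7,3)·(3)^3 = 35·27 = 945.
  V_q(n, t) = 1 + 21 + 189 + 945 = 1156.
Step 2: q^n = 4^7 = 16384.
Step 3: Hamming bound ⌊q^n / V_q(n,t)⌋ = ⌊16384/1156⌋ = 14.
Step 4: Compare |C| = 18 to 14: violated.
The claimed |C| lies above the Hamming bound, so no 4-ary code of length 7 with d ≥ 7 can have 18 codewords.


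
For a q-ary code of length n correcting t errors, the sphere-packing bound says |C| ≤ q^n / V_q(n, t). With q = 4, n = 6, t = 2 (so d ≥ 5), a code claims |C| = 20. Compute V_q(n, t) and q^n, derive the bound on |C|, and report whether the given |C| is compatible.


V_q(n, t) = 154, q^n = 4096, Hamming bound = 26, |C| = 20 ≤ bound (satisfied).

Step 1: Compute V_q(n, t) = Σ_{j=0}^2 C(n, j) (q−1)^j.
  j = 0: C(6,0)·(3)^0 = 1·1 = 1.
  j = 1: C(6,1)·(3)^1 = 6·3 = 18.
  j = 2: C(6,2)·(3)^2 = 15·9 = 135.
  V_q(n, t) = 1 + 18 + 135 = 154.
Step 2: q^n = 4^6 = 4096.
Step 3: Hamming bound ⌊q^n / V_q(n,t)⌋ = ⌊4096/154⌋ = 26.
Step 4: Compare |C| = 20 to 26: satisfied.
The claimed |C| lies below the Hamming bound.


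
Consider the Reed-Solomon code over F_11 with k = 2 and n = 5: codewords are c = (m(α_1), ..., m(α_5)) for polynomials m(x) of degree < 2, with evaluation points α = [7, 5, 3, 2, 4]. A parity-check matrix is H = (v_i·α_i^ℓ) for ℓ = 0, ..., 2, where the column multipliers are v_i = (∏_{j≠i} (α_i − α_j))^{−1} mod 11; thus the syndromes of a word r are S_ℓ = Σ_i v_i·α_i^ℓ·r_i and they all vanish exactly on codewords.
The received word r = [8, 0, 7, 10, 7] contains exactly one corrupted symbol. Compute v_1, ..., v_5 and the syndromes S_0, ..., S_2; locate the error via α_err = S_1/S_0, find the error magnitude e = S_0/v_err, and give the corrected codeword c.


S = (5, 4, 1), error at position 3, error magnitude e = 4, c = [8, 0, 3, 10, 7].

Step 1: column multipliers v_i = (∏_{j≠i}(α_i − α_j))^{−1} mod 11.
  i = 1 (α = 7): (7−5)(7−3)(7−2)(7−4) = 2·4·5·3 = 120 ≡ 10, so v_1 = 10^{−1} = 10 (mod 11).
  i = 2 (α = 5): (5−7)(5−3)(5−2)(5−4) = (−2)·2·3·1 = −12 ≡ 10, so v_2 = 10^{−1} = 10 (mod 11).
  i = 3 (α = 3): (3−7)(3−5)(3−2)(3−4) = (−4)·(−2)·1·(−1) = −8 ≡ 3, so v_3 = 3^{−1} = 4 (mod 11).
  i = 4 (α = 2): (2−7)(2−5)(2−3)(2−4) = (−5)·(−3)·(−1)·(−2) = 30 ≡ 8, so v_4 = 8^{−1} = 7 (mod 11).
  i = 5 (α = 4): (4−7)(4−5)(4−3)(4−2) = (−3)·(−1)·1·2 = 6 ≡ 6, so v_5 = 6^{−1} = 2 (mod 11).
  v = [10, 10, 4, 7, 2].
Step 2: syndromes of r = [8, 0, 7, 10, 7] (all sums mod 11).
  S_0 = Σ v_i r_i = 10·8 + 10·0 + 4·7 + 7·10 + 2·7 = 192 ≡ 5.
  S_1 = Σ v_i α_i r_i = 10·7·8 + 10·5·0 + 4·3·7 + 7·2·10 + 2·4·7 = 840 ≡ 4.
  α_i^2 mod 11 = [5, 3, 9, 4, 5].
  S_2 = Σ v_i α_i^2 r_i = 10·5·8 + 10·3·0 + 4·9·7 + 7·4·10 + 2·5·7 = 1002 ≡ 1.
  S = (5, 4, 1) ≠ 0, so r is not a codeword (an error is present).
Step 3: locate the error. For a single error e at position i, S_ℓ = v_i·e·α_i^ℓ, so α_err = S_1/S_0.
  S_0^{−1} = 5^{−1} = 9 (mod 11), so α_err = 4·9 = 36 ≡ 3 = α_3. Error position i = 3.
  Consistency check: S_2/S_1 = 1·3 = 3 ≡ 3 = α_err ✓ (single-error assumption holds).
Step 4: error magnitude e = S_0/v_3 = S_0·∏_{j≠3}(α_3 − α_j) = 5·3 = 15 ≡ 4 (mod 11).
Step 5: correct position 3: c_3 = r_3 − e = 7 − 4 ≡ 3 (mod 11). Hence c = [8, 0, 3, 10, 7].
  Check: interpolating c through the α_i gives m(x) = 2 + 4·x (degree < 2) with m(α_i) = c_i for every i, so c is indeed a codeword.


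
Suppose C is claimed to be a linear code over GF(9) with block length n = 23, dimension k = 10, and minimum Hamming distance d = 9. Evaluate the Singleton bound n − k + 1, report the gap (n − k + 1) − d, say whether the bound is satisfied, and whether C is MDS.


Singleton RHS = n − k + 1 = 14, slack = 5, bound satisfied, not MDS.

Singleton bound: d ≤ n − k + 1.
Here n = 23, k = 10, so n − k + 1 = 14.
Given d = 9, check d ≤ 14: YES.
Slack = (n − k + 1) − d = 5.
The code is NOT MDS (slack = 5 > 0).
Description: the claimed parameters are [23, 10, 9]_9; such a code would be non-MDS.


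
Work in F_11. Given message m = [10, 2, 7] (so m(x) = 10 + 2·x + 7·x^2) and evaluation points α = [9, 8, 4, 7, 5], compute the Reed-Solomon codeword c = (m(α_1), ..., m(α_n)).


c = [1, 1, 9, 4, 8]

Message polynomial: m(x) = 10 + 2·x + 7·x^2 (mod 11).
For each evaluation point α_i, compute m(α_i) mod 11:
  α_1 = 9: Horner steps 7 → 10 → 1, so m(9) = 1.
  α_2 = 8: Horner steps 7 → 3 → 1, so m(8) = 1.
  α_3 = 4: Horner steps 7 → 8 → 9, so m(4) = 9.
  α_4 = 7: Horner steps 7 → 7 → 4, so m(7) = 4.
  α_5 = 5: Horner steps 7 → 4 → 8, so m(5) = 8.
Codeword c = [1, 1, 9, 4, 8] ∈ F_11^5.


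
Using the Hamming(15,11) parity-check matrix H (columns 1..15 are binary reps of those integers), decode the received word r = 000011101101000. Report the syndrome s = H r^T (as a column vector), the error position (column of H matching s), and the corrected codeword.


s = (1, 0, 1, 1)^T, error position = 11, corrected codeword c = 000011101111000

Compute s = H r^T mod 2 one row at a time:
  s_1 = 0 + 1 + 1 + 0 + 1 + 0 + 0 + 0 = 3 ≡ 1 (mod 2).
  s_2 = 0 + 1 + 1 + 1 + 1 + 0 + 0 + 0 = 4 ≡ 0 (mod 2).
  s_3 = 0 + 0 + 1 + 1 + 1 + 0 + 0 + 0 = 3 ≡ 1 (mod 2).
  s_4 = 0 + 0 + 1 + 1 + 1 + 0 + 0 + 0 = 3 ≡ 1 (mod 2).
s = (1, 0, 1, 1)^T — this equals column 11 of H (binary 1011), so error is at position 11.
Correct: flip bit 11 of r = 000011101101000 to get c = 000011101111000.


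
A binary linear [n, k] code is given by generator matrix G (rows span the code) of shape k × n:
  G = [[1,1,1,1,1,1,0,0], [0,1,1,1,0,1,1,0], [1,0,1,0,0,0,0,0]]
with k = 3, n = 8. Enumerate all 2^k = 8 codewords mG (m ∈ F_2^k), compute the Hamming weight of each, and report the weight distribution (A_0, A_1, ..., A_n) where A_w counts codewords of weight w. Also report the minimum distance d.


Weight distribution: A_0 = 1, A_2 = 1, A_3 = 2, A_4 = 1, A_5 = 2, A_6 = 1. Minimum distance d = 2.

Enumerate all 2^3 = 8 messages m ∈ F_2^3.
For each, compute codeword c = mG in F_2^8, then tally its weight.
  m = 000 → c = 00000000, weight = 0.
  m = 100 → c = 11111100, weight = 6.
  m = 010 → c = 01110110, weight = 5.
  m = 110 → c = 10001010, weight = 3.
  m = 001 → c = 10100000, weight = 2.
  m = 101 → c = 01011100, weight = 4.
  m = 011 → c = 11010110, weight = 5.
  m = 111 → c = 00101010, weight = 3.
Tally weights:
  weight 0: 1 codewords.
  weight 2: 1 codewords.
  weight 3: 2 codewords.
  weight 4: 1 codewords.
  weight 5: 2 codewords.
  weight 6: 1 codewords.
Minimum distance d = smallest w > 0 with A_w > 0 = 2.
Sanity: Σ A_w = 8 = 2^3 = 8 ✓.
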